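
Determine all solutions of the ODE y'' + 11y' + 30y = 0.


Characteristic equation: r² + 11r + 30 = 0.
Factor: (r + 5)(r + 6) = 0 ⇒ r = -5, -6 (distinct real).
General solution: y = C₁e^(-5x) + C₂e^(-6x).


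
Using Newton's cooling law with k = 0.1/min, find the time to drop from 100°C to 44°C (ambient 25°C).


From T(t) = T_a + (T₀ - T_a)e^(-kt), set T(t) = 44:
(44 - 25) / (100 - 25) = e^(-0.1t), so t = -ln(0.253)/0.1 ≈ 13.7 minutes.


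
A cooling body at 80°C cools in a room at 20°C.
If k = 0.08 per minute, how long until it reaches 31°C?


From T(t) = T_a + (T₀ - T_a)e^(-kt), set T(t) = 31:
(31 - 20) / (80 - 20) = e^(-0.08t), so t = -ln(0.183)/0.08 ≈ 21.2 minutes.


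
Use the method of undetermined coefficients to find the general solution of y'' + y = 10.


Homogeneous part: r² + 1 = 0 ⇒ r = ±1i, so y_h = C₁cos(x) + C₂sin(x).
Try constant y_p = A; plug in: 1A = 10 ⇒ A = 10.
General solution: y = C₁cos(x) + C₂sin(x) + 10.


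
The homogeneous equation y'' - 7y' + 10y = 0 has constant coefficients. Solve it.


Characteristic equation: r² - 7r + 10 = 0.
Factor: (r - 5)(r - 2) = 0 ⇒ r = 5, 2 (distinct real).
General solution: y = C₁e^(5x) + C₂e^(2x).


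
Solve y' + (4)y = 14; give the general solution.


P(x) = 4, Q(x) = 14; integrating factor μ = e^(4x).
(μ y)' = 14e^(4x) ⇒ μ y = (7/2)e^(4x) + C.
Divide by μ: y = 7/2 + Ce^(-4x).


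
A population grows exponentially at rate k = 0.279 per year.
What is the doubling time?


Exponential growth: P(t) = P₀ e^(0.279t). Set P(t)/P₀ = 2: e^(0.279t) = 2.
Solve: t = ln(2)/0.279 ≈ 2.48 years.


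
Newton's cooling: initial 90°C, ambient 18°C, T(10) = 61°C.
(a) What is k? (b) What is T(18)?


Newton's law: T(t) = T_a + (T₀ - T_a)e^(-kt).
(a) Use T(10) = 61: (61 - 18)/(90 - 18) = e^(-k·10), so k = -ln(0.597)/10 ≈ 0.0515.
(b) Apply k to t = 18: T(18) = 18 + (72)e^(-0.928) ≈ 46.5°C.


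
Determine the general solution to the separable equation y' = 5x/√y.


Separate: √y dy = 5x dx.
Integrate: (2/3)y^(3/2) = (5/2)x² + C.


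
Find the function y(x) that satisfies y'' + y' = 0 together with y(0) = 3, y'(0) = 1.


Characteristic roots of r² + r = 0 are 0, -1.
General solution y = c₁ + c₂ e^(-x).
Apply y(0) = 3: c₁ + c₂ = 3. Apply y'(0) = 1: 0 c₁ - 1 c₂ = 1.
Solve: c₁ = 4, c₂ = -1.
Particular solution: y = 4 - e^(-x).


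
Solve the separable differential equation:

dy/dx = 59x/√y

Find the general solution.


Separate: √y dy = 59x dx.
Integrate: (2/3)y^(3/2) = (59/2)x² + C.


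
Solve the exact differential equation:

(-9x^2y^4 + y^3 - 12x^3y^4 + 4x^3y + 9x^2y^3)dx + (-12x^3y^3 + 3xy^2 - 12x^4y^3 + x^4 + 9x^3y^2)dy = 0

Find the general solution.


Check exactness: ∂M/∂y = -36x^2y^3 + 3y^2 - 48x^3y^3 + 4x^3 + 27x^2y^2 and ∂N/∂x = -36x^2y^3 + 3y^2 - 48x^3y^3 + 4x^3 + 27x^2y^2; equal, so the equation is exact.
Integrate M with respect to x (treating y as constant): ∫M dx = -3x^3y^4 + xy^3 - 3x^4y^4 + x^4y + 3x^3y^3 + h(y).
Differentiate w.r.t. y and set equal to N: all terms match, so h'(y) = 0 and h is a constant absorbed into C.
General solution: -3x^3y^4 + xy^3 - 3x^4y^4 + x^4y + 3x^3y^3 = C.


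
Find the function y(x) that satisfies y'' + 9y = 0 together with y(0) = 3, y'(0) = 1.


Characteristic roots of r² + 9 = 0 are ±3i, so y = C₁cos(3x) + C₂sin(3x).
Apply y(0) = 3: C₁ = 3. Differentiate and apply y'(0) = 1: 3·C₂ = 1, so C₂ = 1/3.
Particular solution: y = 3cos(3x) + (1/3)sin(3x).


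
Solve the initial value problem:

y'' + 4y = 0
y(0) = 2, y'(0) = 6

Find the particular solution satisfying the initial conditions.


Characteristic roots of r² + 4 = 0 are ±2i, so y = C₁cos(2x) + C₂sin(2x).
Apply y(0) = 2: C₁ = 2. Differentiate and apply y'(0) = 6: 2·C₂ = 6, so C₂ = 3.
Particular solution: y = 2cos(2x) + 3sin(2x).


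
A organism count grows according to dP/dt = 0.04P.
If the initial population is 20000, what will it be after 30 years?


The ODE dP/dt = 0.04P has solution P(t) = P(0)e^(0.04t).
Substitute P(0) = 20000 and t = 30: P(30) = 20000 e^(1.20) ≈ 66402.


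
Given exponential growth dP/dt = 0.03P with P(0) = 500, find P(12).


The ODE dP/dt = 0.03P has solution P(t) = P(0)e^(0.03t).
Substitute P(0) = 500 and t = 12: P(12) = 500 e^(0.36) ≈ 717.


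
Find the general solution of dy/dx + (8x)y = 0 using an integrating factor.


P(x) = 8x ⇒ μ = e^(4x²).
Q(x) = 0 so μ y is constant: y = Ce^(-4x²).


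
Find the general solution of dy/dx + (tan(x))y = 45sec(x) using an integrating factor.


P(x) = tan(x) ⇒ μ = e^(∫tan(x)dx) = sec(x).
(sec(x) y)' = 45sec²(x) ⇒ sec(x) y = 45tan(x) + C.
Multiply by cos(x): y = 45sin(x) + C·cos(x).


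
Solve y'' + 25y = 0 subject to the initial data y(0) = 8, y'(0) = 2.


Characteristic roots of r² + 25 = 0 are ±5i, so y = C₁cos(5x) + C₂sin(5x).
Apply y(0) = 8: C₁ = 8. Differentiate and apply y'(0) = 2: 5·C₂ = 2, so C₂ = 2/5.
Particular solution: y = 8cos(5x) + (2/5)sin(5x).


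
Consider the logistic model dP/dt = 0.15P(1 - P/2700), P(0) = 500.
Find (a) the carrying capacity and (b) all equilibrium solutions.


Logistic ODE dP/dt = 0.15P(1 - P/2700) has equilibria where dP/dt = 0, i.e. P = 0 or P = 2700.
The coefficient (1 - P/K) = 0 when P = K, identifying K = 2700 as the carrying capacity.
(a) K = 2700; (b) equilibria P = 0 and P = 2700.


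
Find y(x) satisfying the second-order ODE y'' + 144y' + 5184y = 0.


Characteristic equation: r² + 144r + 5184 = 0, i.e. (r + 72)² = 0.
Repeated root r = -72; include an x factor for the second linearly independent solution.
General solution: y = (C₁ + C₂x)e^(-72x).


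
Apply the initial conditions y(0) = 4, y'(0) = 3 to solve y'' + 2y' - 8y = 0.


Characteristic roots of r² + 2r - 8 = 0 are 2, -4.
General solution y = c₁ e^(2x) + c₂ e^(-4x).
Apply y(0) = 4: c₁ + c₂ = 4. Apply y'(0) = 3: 2 c₁ - 4 c₂ = 3.
Solve: c₁ = 19/6, c₂ = 5/6.
Particular solution: y = (19/6)e^(2x) + (5/6)e^(-4x).


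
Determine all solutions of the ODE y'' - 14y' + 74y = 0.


Characteristic equation: r² - 14r + 74 = 0.
Discriminant is negative; roots r = 7 ± 5i (complex conjugate pair).
General solution uses e^(α x)(C₁ cos(β x) + C₂ sin(β x)): y = e^(7x)(C₁cos(5x) + C₂sin(5x)).


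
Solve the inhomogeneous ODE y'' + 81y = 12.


Homogeneous part: r² + 81 = 0 ⇒ r = ±9i, so y_h = C₁cos(9x) + C₂sin(9x).
Try constant y_p = A; plug in: 81A = 12 ⇒ A = 4/27.
General solution: y = C₁cos(9x) + C₂sin(9x) + 4/27.


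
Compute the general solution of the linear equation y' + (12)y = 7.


P(x) = 12, Q(x) = 7; integrating factor μ = e^(12x).
(μ y)' = 7e^(12x) ⇒ μ y = (7/12)e^(12x) + C.
Divide by μ: y = 7/12 + Ce^(-12x).


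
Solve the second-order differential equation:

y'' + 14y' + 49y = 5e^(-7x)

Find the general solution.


Characteristic polynomial (r + 7)² = 0; repeated root r = -7.
y_h = (C₁ + C₂x)e^(-7x). Forcing matches the repeated root (resonance), so try y_p = Ax² e^(-7x).
Substitute and solve for A: 2A = 5, so A = 5/2.
General solution: y = (C₁ + C₂x + (5/2)x²)e^(-7x).


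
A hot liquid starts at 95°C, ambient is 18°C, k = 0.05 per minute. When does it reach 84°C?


From T(t) = T_a + (T₀ - T_a)e^(-kt), set T(t) = 84:
(84 - 18) / (95 - 18) = e^(-0.05t), so t = -ln(0.857)/0.05 ≈ 3.1 minutes.


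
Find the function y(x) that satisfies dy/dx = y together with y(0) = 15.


General solution of y' = y is y = Ce^(x).
Apply y(0) = 15: C = 15.
Particular solution: y = 15e^(x).


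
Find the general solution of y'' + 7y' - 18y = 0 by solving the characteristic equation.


Characteristic equation: r² + 7r - 18 = 0.
Factor: (r + 9)(r - 2) = 0 ⇒ r = -9, 2 (distinct real).
General solution: y = C₁e^(-9x) + C₂e^(2x).


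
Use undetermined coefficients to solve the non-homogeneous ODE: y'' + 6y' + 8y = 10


Characteristic roots of r² + 6r + 8 = 0 are -2, -4.
y_h = C₁e^(-2x) + C₂e^(-4x).
Constant forcing; try y_p = A. Then 8A = 10 ⇒ A = 5/4.
General solution: y = C₁e^(-2x) + C₂e^(-4x) + 5/4.


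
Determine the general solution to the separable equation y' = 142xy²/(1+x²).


Separate: dy/y² = 142x/(1+x²) dx.
Integrate LHS: ∫ dy/y² = -1/y.
Integrate RHS via u = 1+x²: 71ln(1+x²) + C.
Result: -1/y = 71ln(1+x²) + C.


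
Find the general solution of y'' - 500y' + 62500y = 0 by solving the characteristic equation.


Characteristic equation: r² - 500r + 62500 = 0, i.e. (r - 250)² = 0.
Repeated root r = 250; include an x factor for the second linearly independent solution.
General solution: y = (C₁ + C₂x)e^(250x).


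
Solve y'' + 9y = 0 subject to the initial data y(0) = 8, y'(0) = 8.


Characteristic roots of r² + 9 = 0 are ±3i, so y = C₁cos(3x) + C₂sin(3x).
Apply y(0) = 8: C₁ = 8. Differentiate and apply y'(0) = 8: 3·C₂ = 8, so C₂ = 8/3.
Particular solution: y = 8cos(3x) + (8/3)sin(3x).


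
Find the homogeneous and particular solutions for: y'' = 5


Characteristic polynomial (r - 0)² = 0; repeated root r = 0.
y_h = (C₁ + C₂x). Forcing matches the repeated root (resonance), so try y_p = Ax².
Substitute and solve for A: 2A = 5, so A = 5/2.
General solution: y = C₁ + C₂x + (5/2)x².


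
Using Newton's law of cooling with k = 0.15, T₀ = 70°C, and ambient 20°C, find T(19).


Newton's law: dT/dt = -k(T - T_a) has solution T(t) = T_a + (T₀ - T_a)e^(-kt).
Plug in T_a = 20, T₀ = 70, k = 0.15, t = 19: T(19) = 20 + (50)e^(-2.85) ≈ 22.9°C.


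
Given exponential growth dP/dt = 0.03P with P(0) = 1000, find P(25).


The ODE dP/dt = 0.03P has solution P(t) = P(0)e^(0.03t).
Substitute P(0) = 1000 and t = 25: P(25) = 1000 e^(0.75) ≈ 2117.


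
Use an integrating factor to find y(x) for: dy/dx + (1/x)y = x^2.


P(x) = 1/x ⇒ μ = x^1.
(x^1 y)' = x^3 ⇒ x^1 y = x^4/(4) + C.
Solve for y: y = (1/4)x^3 + C/x^1.


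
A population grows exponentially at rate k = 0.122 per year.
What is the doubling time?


Exponential growth: P(t) = P₀ e^(0.122t). Set P(t)/P₀ = 2: e^(0.122t) = 2.
Solve: t = ln(2)/0.122 ≈ 5.68 years.


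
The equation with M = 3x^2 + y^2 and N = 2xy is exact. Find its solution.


Check exactness: ∂M/∂y = 2y and ∂N/∂x = 2y; equal, so the equation is exact.
Integrate M with respect to x (treating y as constant): ∫M dx = x^3 + xy^2 + h(y).
Differentiate w.r.t. y and set equal to N: all terms match, so h'(y) = 0 and h is a constant absorbed into C.
General solution: x^3 + xy^2 = C.


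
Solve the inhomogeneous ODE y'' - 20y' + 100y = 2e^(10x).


Characteristic polynomial (r - 10)² = 0; repeated root r = 10.
y_h = (C₁ + C₂x)e^(10x). Forcing matches the repeated root (resonance), so try y_p = Ax² e^(10x).
Substitute and solve for A: 2A = 2, so A = 1.
General solution: y = (C₁ + C₂x + x²)e^(10x).


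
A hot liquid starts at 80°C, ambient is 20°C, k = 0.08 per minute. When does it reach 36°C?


From T(t) = T_a + (T₀ - T_a)e^(-kt), set T(t) = 36:
(36 - 20) / (80 - 20) = e^(-0.08t), so t = -ln(0.267)/0.08 ≈ 16.5 minutes.


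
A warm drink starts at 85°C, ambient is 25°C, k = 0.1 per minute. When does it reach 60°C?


From T(t) = T_a + (T₀ - T_a)e^(-kt), set T(t) = 60:
(60 - 25) / (85 - 25) = e^(-0.1t), so t = -ln(0.583)/0.1 ≈ 5.4 minutes.


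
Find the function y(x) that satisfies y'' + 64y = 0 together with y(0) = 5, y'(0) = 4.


Characteristic roots of r² + 64 = 0 are ±8i, so y = C₁cos(8x) + C₂sin(8x).
Apply y(0) = 5: C₁ = 5. Differentiate and apply y'(0) = 4: 8·C₂ = 4, so C₂ = 1/2.
Particular solution: y = 5cos(8x) + (1/2)sin(8x).


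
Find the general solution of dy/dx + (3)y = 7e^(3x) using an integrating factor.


P(x) = 3 ⇒ μ = e^(3x).
(μ y)' = 7e^(6x) ⇒ μ y = (7/6)e^(6x) + C.
Divide by μ: y = (7/6)e^(3x) + Ce^(-3x).


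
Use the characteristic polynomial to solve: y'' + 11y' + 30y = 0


Characteristic equation: r² + 11r + 30 = 0.
Factor: (r + 6)(r + 5) = 0 ⇒ r = -6, -5 (distinct real).
General solution: y = C₁e^(-6x) + C₂e^(-5x).


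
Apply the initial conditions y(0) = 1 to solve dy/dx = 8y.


General solution of y' = 8y is y = Ce^(8x).
Apply y(0) = 1: C = 1.
Particular solution: y = e^(8x).


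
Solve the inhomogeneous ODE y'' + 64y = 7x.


Homogeneous: r² + 64 = 0 ⇒ r = ±8i, y_h = C₁cos(8x) + C₂sin(8x).
Polynomial forcing; try y_p = Ax + B. Then y_p'' + 64 y_p = 64(Ax + B) = 7x, so B = 0 and A = 7/64.
General solution: y = C₁cos(8x) + C₂sin(8x) + (7/64)x.


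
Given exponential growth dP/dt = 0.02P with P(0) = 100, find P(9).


The ODE dP/dt = 0.02P has solution P(t) = P(0)e^(0.02t).
Substitute P(0) = 100 and t = 9: P(9) = 100 e^(0.18) ≈ 120.


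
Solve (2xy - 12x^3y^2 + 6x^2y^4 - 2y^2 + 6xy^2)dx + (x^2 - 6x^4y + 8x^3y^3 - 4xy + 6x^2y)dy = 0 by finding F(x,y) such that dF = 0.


Check exactness: ∂M/∂y = 2x - 24x^3y + 24x^2y^3 - 4y + 12xy and ∂N/∂x = 2x - 24x^3y + 24x^2y^3 - 4y + 12xy; equal, so the equation is exact.
Integrate M with respect to x (treating y as constant): ∫M dx = x^2y - 3x^4y^2 + 2x^3y^4 - 2xy^2 + 3x^2y^2 + h(y).
Differentiate w.r.t. y and set equal to N: all terms match, so h'(y) = 0 and h is a constant absorbed into C.
General solution: x^2y - 3x^4y^2 + 2x^3y^4 - 2xy^2 + 3x^2y^2 = C.


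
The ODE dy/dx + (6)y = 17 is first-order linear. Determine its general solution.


P(x) = 6, Q(x) = 17; integrating factor μ = e^(6x).
(μ y)' = 17e^(6x) ⇒ μ y = (17/6)e^(6x) + C.
Divide by μ: y = 17/6 + Ce^(-6x).


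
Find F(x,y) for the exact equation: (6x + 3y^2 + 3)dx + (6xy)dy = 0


Check exactness: ∂M/∂y = 6y and ∂N/∂x = 6y; equal, so the equation is exact.
Integrate M with respect to x (treating y as constant): ∫M dx = 3x^2 + 3xy^2 + 3x + h(y).
Differentiate w.r.t. y and set equal to N: all terms match, so h'(y) = 0 and h is a constant absorbed into C.
General solution: 3x^2 + 3xy^2 + 3x = C.


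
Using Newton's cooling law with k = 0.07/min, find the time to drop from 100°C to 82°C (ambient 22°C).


From T(t) = T_a + (T₀ - T_a)e^(-kt), set T(t) = 82:
(82 - 22) / (100 - 22) = e^(-0.07t), so t = -ln(0.769)/0.07 ≈ 3.7 minutes.


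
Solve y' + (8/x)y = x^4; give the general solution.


P(x) = 8/x ⇒ μ = x^8.
(x^8 y)' = x^8·x^4 = x^12.
Integrate: x^8 y = x^13/(13) + C.
Solve for y: y = (1/13)x^5 + C/x^8.


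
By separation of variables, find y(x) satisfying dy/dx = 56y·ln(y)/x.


Separate: dy/[y ln(y)] = 56 dx/x.
Substitute u = ln(y): du/u = 56 dx/x.
Integrate: ln|ln(y)| = 56ln|x| + C₀, hence ln(y) = C·x^56.


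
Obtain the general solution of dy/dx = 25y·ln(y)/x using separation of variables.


Separate: dy/[y ln(y)] = 25 dx/x.
Substitute u = ln(y): du/u = 25 dx/x.
Integrate: ln|ln(y)| = 25ln|x| + C₀, hence ln(y) = C·x^25.


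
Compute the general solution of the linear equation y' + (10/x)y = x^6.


P(x) = 10/x ⇒ μ = x^10.
(x^10 y)' = x^16 ⇒ x^10 y = x^17/(17) + C.
Solve for y: y = (1/17)x^7 + C/x^10.


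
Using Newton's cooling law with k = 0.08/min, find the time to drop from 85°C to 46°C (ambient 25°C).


From T(t) = T_a + (T₀ - T_a)e^(-kt), set T(t) = 46:
(46 - 25) / (85 - 25) = e^(-0.08t), so t = -ln(0.350)/0.08 ≈ 13.1 minutes.


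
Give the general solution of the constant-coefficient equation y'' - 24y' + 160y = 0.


Characteristic equation: r² - 24r + 160 = 0.
Discriminant is negative; roots r = 12 ± 4i (complex conjugate pair).
General solution uses e^(α x)(C₁ cos(β x) + C₂ sin(β x)): y = e^(12x)(C₁cos(4x) + C₂sin(4x)).


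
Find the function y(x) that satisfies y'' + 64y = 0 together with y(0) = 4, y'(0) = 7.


Characteristic roots of r² + 64 = 0 are ±8i, so y = C₁cos(8x) + C₂sin(8x).
Apply y(0) = 4: C₁ = 4. Differentiate and apply y'(0) = 7: 8·C₂ = 7, so C₂ = 7/8.
Particular solution: y = 4cos(8x) + (7/8)sin(8x).


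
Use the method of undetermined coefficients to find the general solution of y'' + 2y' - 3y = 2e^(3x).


Characteristic roots of r² + 2r - 3 = 0 are 1, -3.
y_h = C₁e^(x) + C₂e^(-3x).
Forcing exponent 3 is not a characteristic root; try y_p = Ae^(3x).
Substitute: A·(9 + (2)·3 + (-3)) = A·12 = 2, so A = 1/6.
General solution: y = C₁e^(x) + C₂e^(-3x) + (1/6)e^(3x).


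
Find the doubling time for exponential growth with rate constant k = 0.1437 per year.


Exponential growth: P(t) = P₀ e^(0.1437t). Set P(t)/P₀ = 2: e^(0.1437t) = 2.
Solve: t = ln(2)/0.1437 ≈ 4.82 years.


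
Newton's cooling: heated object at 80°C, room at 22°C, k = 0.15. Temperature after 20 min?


Newton's law: dT/dt = -k(T - T_a) has solution T(t) = T_a + (T₀ - T_a)e^(-kt).
Plug in T_a = 22, T₀ = 80, k = 0.15, t = 20: T(20) = 22 + (58)e^(-3.00) ≈ 24.9°C.


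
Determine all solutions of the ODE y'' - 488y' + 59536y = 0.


Characteristic equation: r² - 488r + 59536 = 0, i.e. (r - 244)² = 0.
Repeated root r = 244; include an x factor for the second linearly independent solution.
General solution: y = (C₁ + C₂x)e^(244x).


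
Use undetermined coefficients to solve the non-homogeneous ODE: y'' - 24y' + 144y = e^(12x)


Characteristic polynomial (r - 12)² = 0; repeated root r = 12.
y_h = (C₁ + C₂x)e^(12x). Forcing matches the repeated root (resonance), so try y_p = Ax² e^(12x).
Substitute and solve for A: 2A = 1, so A = 1/2.
General solution: y = (C₁ + C₂x + (1/2)x²)e^(12x).


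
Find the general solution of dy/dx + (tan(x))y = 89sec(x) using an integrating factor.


P(x) = tan(x) ⇒ μ = e^(∫tan(x)dx) = sec(x).
(sec(x) y)' = 89sec²(x) ⇒ sec(x) y = 89tan(x) + C.
Multiply by cos(x): y = 89sin(x) + C·cos(x).


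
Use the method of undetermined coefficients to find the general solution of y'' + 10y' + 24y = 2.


Characteristic roots of r² + 10r + 24 = 0 are -4, -6.
y_h = C₁e^(-4x) + C₂e^(-6x).
Constant forcing; try y_p = A. Then 24A = 2 ⇒ A = 1/12.
General solution: y = C₁e^(-4x) + C₂e^(-6x) + 1/12.


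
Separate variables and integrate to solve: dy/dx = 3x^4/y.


Separate variables: y dy = 3x^4 dx.
Integrate both sides: y²/2 = (3/5)x^5 + C₀.
Multiply by 2: y² = (6/5)x^5 + C.


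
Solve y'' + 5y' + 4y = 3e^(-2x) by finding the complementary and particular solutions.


Characteristic roots of r² + 5r + 4 = 0 are -1, -4.
y_h = C₁e^(-x) + C₂e^(-4x).
Forcing exponent -2 is not a characteristic root; try y_p = Ae^(-2x).
Substitute: A·(4 + (5)·-2 + (4)) = A·-2 = 3, so A = -3/2.
General solution: y = C₁e^(-x) + C₂e^(-4x) - (3/2)e^(-2x).


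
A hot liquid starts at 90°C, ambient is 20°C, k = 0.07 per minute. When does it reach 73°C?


From T(t) = T_a + (T₀ - T_a)e^(-kt), set T(t) = 73:
(73 - 20) / (90 - 20) = e^(-0.07t), so t = -ln(0.757)/0.07 ≈ 4.0 minutes.


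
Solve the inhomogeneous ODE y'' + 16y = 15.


Homogeneous part: r² + 16 = 0 ⇒ r = ±4i, so y_h = C₁cos(4x) + C₂sin(4x).
Try constant y_p = A; plug in: 16A = 15 ⇒ A = 15/16.
General solution: y = C₁cos(4x) + C₂sin(4x) + 15/16.


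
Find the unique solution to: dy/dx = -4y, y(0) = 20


General solution of y' = -4y is y = Ce^(-4x).
Apply y(0) = 20: C = 20.
Particular solution: y = 20e^(-4x).


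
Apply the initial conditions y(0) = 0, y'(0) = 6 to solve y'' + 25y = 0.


Characteristic roots of r² + 25 = 0 are ±5i, so y = C₁cos(5x) + C₂sin(5x).
Apply y(0) = 0: C₁ = 0. Differentiate and apply y'(0) = 6: 5·C₂ = 6, so C₂ = 6/5.
Particular solution: y = (6/5)sin(5x).


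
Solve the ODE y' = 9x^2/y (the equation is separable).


Separate variables: y dy = 9x^2 dx.
Integrate both sides: y²/2 = 3x^3 + C₀.
Multiply by 2: y² = 6x^3 + C.


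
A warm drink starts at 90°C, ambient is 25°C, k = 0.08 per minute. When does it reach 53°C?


From T(t) = T_a + (T₀ - T_a)e^(-kt), set T(t) = 53:
(53 - 25) / (90 - 25) = e^(-0.08t), so t = -ln(0.431)/0.08 ≈ 10.5 minutes.


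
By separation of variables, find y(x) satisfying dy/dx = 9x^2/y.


Separate variables: y dy = 9x^2 dx.
Integrate both sides: y²/2 = 3x^3 + C₀.
Multiply by 2: y² = 6x^3 + C.


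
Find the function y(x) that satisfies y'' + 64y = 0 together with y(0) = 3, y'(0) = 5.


Characteristic roots of r² + 64 = 0 are ±8i, so y = C₁cos(8x) + C₂sin(8x).
Apply y(0) = 3: C₁ = 3. Differentiate and apply y'(0) = 5: 8·C₂ = 5, so C₂ = 5/8.
Particular solution: y = 3cos(8x) + (5/8)sin(8x).


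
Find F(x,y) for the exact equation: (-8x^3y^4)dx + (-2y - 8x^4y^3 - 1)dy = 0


Check exactness: ∂M/∂y = -32x^3y^3 and ∂N/∂x = -32x^3y^3; equal, so the equation is exact.
Integrate M with respect to x (treating y as constant): ∫M dx = -2x^4y^4 + h(y).
Differentiate w.r.t. y and set equal to N: the x-dependent terms already match, leaving h'(y) = -2y - 1. Integrate: h(y) = -y^2 - y.
So F(x,y) = -y^2 - 2x^4y^4 - y.
General solution: -y^2 - 2x^4y^4 - y = C.


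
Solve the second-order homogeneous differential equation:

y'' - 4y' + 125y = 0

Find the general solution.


Characteristic equation: r² - 4r + 125 = 0.
Discriminant is negative; roots r = 2 ± 11i (complex conjugate pair).
General solution uses e^(α x)(C₁ cos(β x) + C₂ sin(β x)): y = e^(2x)(C₁cos(11x) + C₂sin(11x)).


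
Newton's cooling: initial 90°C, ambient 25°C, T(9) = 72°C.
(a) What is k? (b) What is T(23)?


Newton's law: T(t) = T_a + (T₀ - T_a)e^(-kt).
(a) Use T(9) = 72: (72 - 25)/(90 - 25) = e^(-k·9), so k = -ln(0.723)/9 ≈ 0.0360.
(b) Apply k to t = 23: T(23) = 25 + (65)e^(-0.829) ≈ 53.4°C.


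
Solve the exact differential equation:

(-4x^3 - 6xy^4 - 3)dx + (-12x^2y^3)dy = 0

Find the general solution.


Check exactness: ∂M/∂y = -24xy^3 and ∂N/∂x = -24xy^3; equal, so the equation is exact.
Integrate M with respect to x (treating y as constant): ∫M dx = -x^4 - 3x^2y^4 - 3x + h(y).
Differentiate w.r.t. y and set equal to N: all terms match, so h'(y) = 0 and h is a constant absorbed into C.
General solution: -x^4 - 3x^2y^4 - 3x = C.


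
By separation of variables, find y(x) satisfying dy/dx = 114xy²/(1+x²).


Separate: dy/y² = 114x/(1+x²) dx.
Integrate LHS: ∫ dy/y² = -1/y.
Integrate RHS via u = 1+x²: 57ln(1+x²) + C.
Result: -1/y = 57ln(1+x²) + C.


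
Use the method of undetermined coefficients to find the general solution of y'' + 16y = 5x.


Homogeneous: r² + 16 = 0 ⇒ r = ±4i, y_h = C₁cos(4x) + C₂sin(4x).
Polynomial forcing; try y_p = Ax + B. Then y_p'' + 16 y_p = 16(Ax + B) = 5x, so B = 0 and A = 5/16.
General solution: y = C₁cos(4x) + C₂sin(4x) + (5/16)x.


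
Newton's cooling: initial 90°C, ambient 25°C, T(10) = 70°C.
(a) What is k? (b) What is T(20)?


Newton's law: T(t) = T_a + (T₀ - T_a)e^(-kt).
(a) Use T(10) = 70: (70 - 25)/(90 - 25) = e^(-k·10), so k = -ln(0.692)/10 ≈ 0.0368.
(b) Apply k to t = 20: T(20) = 25 + (65)e^(-0.735) ≈ 56.2°C.


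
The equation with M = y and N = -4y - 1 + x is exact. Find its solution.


Check exactness: ∂M/∂y = 1 and ∂N/∂x = 1; equal, so the equation is exact.
Integrate M with respect to x (treating y as constant): ∫M dx = xy + h(y).
Differentiate w.r.t. y and set equal to N: the x-dependent terms already match, leaving h'(y) = -4y - 1. Integrate: h(y) = -2y^2 - y.
So F(x,y) = -2y^2 - y + xy.
General solution: -2y^2 - y + xy = C.


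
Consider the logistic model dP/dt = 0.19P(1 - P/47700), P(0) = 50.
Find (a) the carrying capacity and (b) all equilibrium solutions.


Logistic ODE dP/dt = 0.19P(1 - P/47700) has equilibria where dP/dt = 0, i.e. P = 0 or P = 47700.
The coefficient (1 - P/K) = 0 when P = K, identifying K = 47700 as the carrying capacity.
(a) K = 47700; (b) equilibria P = 0 and P = 47700.


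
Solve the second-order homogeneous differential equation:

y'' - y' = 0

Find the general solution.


Characteristic equation: r² - r = 0.
Factor: (r - 1)(r - 0) = 0 ⇒ r = 1, 0 (distinct real).
General solution: y = C₁e^(x) + C₂.


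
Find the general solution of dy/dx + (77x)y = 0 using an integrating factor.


P(x) = 77x ⇒ μ = e^((77/2)x²).
Q(x) = 0 so μ y is constant: y = Ce^(-(77/2)x²).


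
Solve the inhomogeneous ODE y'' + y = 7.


Homogeneous part: r² + 1 = 0 ⇒ r = ±1i, so y_h = C₁cos(x) + C₂sin(x).
Try constant y_p = A; plug in: 1A = 7 ⇒ A = 7.
General solution: y = C₁cos(x) + C₂sin(x) + 7.


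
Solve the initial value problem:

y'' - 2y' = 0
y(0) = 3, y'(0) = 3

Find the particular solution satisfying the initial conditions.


Characteristic roots of r² - 2r = 0 are 0, 2.
General solution y = c₁ + c₂ e^(2x).
Apply y(0) = 3: c₁ + c₂ = 3. Apply y'(0) = 3: 0 c₁ + 2 c₂ = 3.
Solve: c₁ = 3/2, c₂ = 3/2.
Particular solution: y = 3/2 + (3/2)e^(2x).


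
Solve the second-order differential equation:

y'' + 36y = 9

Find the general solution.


Homogeneous part: r² + 36 = 0 ⇒ r = ±6i, so y_h = C₁cos(6x) + C₂sin(6x).
Try constant y_p = A; plug in: 36A = 9 ⇒ A = 1/4.
General solution: y = C₁cos(6x) + C₂sin(6x) + 1/4.


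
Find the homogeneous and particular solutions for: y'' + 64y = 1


Homogeneous part: r² + 64 = 0 ⇒ r = ±8i, so y_h = C₁cos(8x) + C₂sin(8x).
Try constant y_p = A; plug in: 64A = 1 ⇒ A = 1/64.
General solution: y = C₁cos(8x) + C₂sin(8x) + 1/64.


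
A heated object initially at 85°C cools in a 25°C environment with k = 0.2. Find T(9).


Newton's law: dT/dt = -k(T - T_a) has solution T(t) = T_a + (T₀ - T_a)e^(-kt).
Plug in T_a = 25, T₀ = 85, k = 0.2, t = 9: T(9) = 25 + (60)e^(-1.80) ≈ 34.9°C.


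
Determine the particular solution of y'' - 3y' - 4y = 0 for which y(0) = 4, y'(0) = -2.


Characteristic roots of r² - 3r - 4 = 0 are 4, -1.
General solution y = c₁ e^(4x) + c₂ e^(-x).
Apply y(0) = 4: c₁ + c₂ = 4. Apply y'(0) = -2: 4 c₁ - 1 c₂ = -2.
Solve: c₁ = 2/5, c₂ = 18/5.
Particular solution: y = (2/5)e^(4x) + (18/5)e^(-x).


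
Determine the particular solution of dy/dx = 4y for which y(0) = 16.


General solution of y' = 4y is y = Ce^(4x).
Apply y(0) = 16: C = 16.
Particular solution: y = 16e^(4x).


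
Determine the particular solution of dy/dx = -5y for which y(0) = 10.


General solution of y' = -5y is y = Ce^(-5x).
Apply y(0) = 10: C = 10.
Particular solution: y = 10e^(-5x).


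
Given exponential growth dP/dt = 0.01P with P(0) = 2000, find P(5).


The ODE dP/dt = 0.01P has solution P(t) = P(0)e^(0.01t).
Substitute P(0) = 2000 and t = 5: P(5) = 2000 e^(0.05) ≈ 2103.


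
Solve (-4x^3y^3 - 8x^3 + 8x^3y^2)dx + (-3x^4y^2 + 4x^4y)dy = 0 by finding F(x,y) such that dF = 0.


Check exactness: ∂M/∂y = -12x^3y^2 + 16x^3y and ∂N/∂x = -12x^3y^2 + 16x^3y; equal, so the equation is exact.
Integrate M with respect to x (treating y as constant): ∫M dx = -x^4y^3 - 2x^4 + 2x^4y^2 + h(y).
Differentiate w.r.t. y and set equal to N: all terms match, so h'(y) = 0 and h is a constant absorbed into C.
General solution: -x^4y^3 - 2x^4 + 2x^4y^2 = C.


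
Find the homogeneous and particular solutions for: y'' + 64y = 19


Homogeneous part: r² + 64 = 0 ⇒ r = ±8i, so y_h = C₁cos(8x) + C₂sin(8x).
Try constant y_p = A; plug in: 64A = 19 ⇒ A = 19/64.
General solution: y = C₁cos(8x) + C₂sin(8x) + 19/64.


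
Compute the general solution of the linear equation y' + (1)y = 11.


P(x) = 1, Q(x) = 11; integrating factor μ = e^(x).
(μ y)' = 11e^(x) ⇒ μ y = 11e^(x) + C.
Divide by μ: y = 11 + Ce^(-x).


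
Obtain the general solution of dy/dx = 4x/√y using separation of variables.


Separate: √y dy = 4x dx.
Integrate: (2/3)y^(3/2) = 2x² + C.


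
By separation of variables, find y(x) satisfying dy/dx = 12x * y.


Separate variables: dy/y = 12x dx.
Integrate: ln|y| = 6x^2 + C₀.
Exponentiate: y = Ce^(6x^2).


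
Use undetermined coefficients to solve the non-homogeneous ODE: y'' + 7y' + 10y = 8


Characteristic roots of r² + 7r + 10 = 0 are -2, -5.
y_h = C₁e^(-2x) + C₂e^(-5x).
Constant forcing; try y_p = A. Then 10A = 8 ⇒ A = 4/5.
General solution: y = C₁e^(-2x) + C₂e^(-5x) + 4/5.


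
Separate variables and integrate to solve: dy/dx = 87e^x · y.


Separate variables: dy/y = 87e^x dx.
Integrate: ln|y| = 87e^x + C₀.
Exponentiate: y = Ce^(87e^x).


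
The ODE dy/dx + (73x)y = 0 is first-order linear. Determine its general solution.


P(x) = 73x ⇒ μ = e^((73/2)x²).
Q(x) = 0 so μ y is constant: y = Ce^(-(73/2)x²).


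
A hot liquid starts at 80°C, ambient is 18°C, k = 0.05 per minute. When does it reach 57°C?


From T(t) = T_a + (T₀ - T_a)e^(-kt), set T(t) = 57:
(57 - 18) / (80 - 18) = e^(-0.05t), so t = -ln(0.629)/0.05 ≈ 9.3 minutes.


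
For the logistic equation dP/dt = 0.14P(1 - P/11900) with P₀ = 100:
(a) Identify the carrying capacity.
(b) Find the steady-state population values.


Logistic ODE dP/dt = 0.14P(1 - P/11900) has equilibria where dP/dt = 0, i.e. P = 0 or P = 11900.
The coefficient (1 - P/K) = 0 when P = K, identifying K = 11900 as the carrying capacity.
(a) K = 11900; (b) equilibria P = 0 and P = 11900.


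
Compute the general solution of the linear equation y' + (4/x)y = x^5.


P(x) = 4/x ⇒ μ = x^4.
(x^4 y)' = x^4·x^5 = x^9.
Integrate: x^4 y = x^10/(10) + C.
Solve for y: y = (1/10)x^6 + C/x^4.


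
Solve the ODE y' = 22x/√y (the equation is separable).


Separate: √y dy = 22x dx.
Integrate: (2/3)y^(3/2) = 11x² + C.


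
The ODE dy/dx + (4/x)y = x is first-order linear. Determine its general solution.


P(x) = 4/x ⇒ μ = x^4.
(x^4 y)' = x^4·x^1 = x^5.
Integrate: x^4 y = x^6/(6) + C.
Solve for y: y = (1/6)x^2 + C/x^4.


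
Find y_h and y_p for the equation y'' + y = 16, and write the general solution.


Homogeneous part: r² + 1 = 0 ⇒ r = ±1i, so y_h = C₁cos(x) + C₂sin(x).
Try constant y_p = A; plug in: 1A = 16 ⇒ A = 16.
General solution: y = C₁cos(x) + C₂sin(x) + 16.


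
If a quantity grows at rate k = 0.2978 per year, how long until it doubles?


Exponential growth: P(t) = P₀ e^(0.2978t). Set P(t)/P₀ = 2: e^(0.2978t) = 2.
Solve: t = ln(2)/0.2978 ≈ 2.33 years.


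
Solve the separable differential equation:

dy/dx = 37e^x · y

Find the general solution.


Separate variables: dy/y = 37e^x dx.
Integrate: ln|y| = 37e^x + C₀.
Exponentiate: y = Ce^(37e^x).


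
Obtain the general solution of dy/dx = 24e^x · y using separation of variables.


Separate variables: dy/y = 24e^x dx.
Integrate: ln|y| = 24e^x + C₀.
Exponentiate: y = Ce^(24e^x).


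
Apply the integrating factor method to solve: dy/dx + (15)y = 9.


P(x) = 15, Q(x) = 9; integrating factor μ = e^(15x).
(μ y)' = 9e^(15x) ⇒ μ y = (3/5)e^(15x) + C.
Divide by μ: y = 3/5 + Ce^(-15x).


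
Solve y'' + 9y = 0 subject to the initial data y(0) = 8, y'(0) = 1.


Characteristic roots of r² + 9 = 0 are ±3i, so y = C₁cos(3x) + C₂sin(3x).
Apply y(0) = 8: C₁ = 8. Differentiate and apply y'(0) = 1: 3·C₂ = 1, so C₂ = 1/3.
Particular solution: y = 8cos(3x) + (1/3)sin(3x).


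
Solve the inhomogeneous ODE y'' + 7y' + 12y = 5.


Characteristic roots of r² + 7r + 12 = 0 are -3, -4.
y_h = C₁e^(-3x) + C₂e^(-4x).
Constant forcing; try y_p = A. Then 12A = 5 ⇒ A = 5/12.
General solution: y = C₁e^(-3x) + C₂e^(-4x) + 5/12.


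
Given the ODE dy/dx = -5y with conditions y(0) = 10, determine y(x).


General solution of y' = -5y is y = Ce^(-5x).
Apply y(0) = 10: C = 10.
Particular solution: y = 10e^(-5x).


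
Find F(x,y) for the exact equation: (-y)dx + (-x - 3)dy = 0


Check exactness: ∂M/∂y = -1 and ∂N/∂x = -1; equal, so the equation is exact.
Integrate M with respect to x (treating y as constant): ∫M dx = -xy + h(y).
Differentiate w.r.t. y and set equal to N: the x-dependent terms already match, leaving h'(y) = -3. Integrate: h(y) = -3y.
So F(x,y) = -xy - 3y.
General solution: -xy - 3y = C.


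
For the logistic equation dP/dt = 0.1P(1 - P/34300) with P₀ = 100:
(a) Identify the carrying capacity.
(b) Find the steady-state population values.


Logistic ODE dP/dt = 0.1P(1 - P/34300) has equilibria where dP/dt = 0, i.e. P = 0 or P = 34300.
The coefficient (1 - P/K) = 0 when P = K, identifying K = 34300 as the carrying capacity.
(a) K = 34300; (b) equilibria P = 0 and P = 34300.


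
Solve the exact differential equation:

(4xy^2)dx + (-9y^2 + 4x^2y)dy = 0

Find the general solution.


Check exactness: ∂M/∂y = 8xy and ∂N/∂x = 8xy; equal, so the equation is exact.
Integrate M with respect to x (treating y as constant): ∫M dx = 2x^2y^2 + h(y).
Differentiate w.r.t. y and set equal to N: the x-dependent terms already match, leaving h'(y) = -9y^2. Integrate: h(y) = -3y^3.
So F(x,y) = -3y^3 + 2x^2y^2.
General solution: -3y^3 + 2x^2y^2 = C.


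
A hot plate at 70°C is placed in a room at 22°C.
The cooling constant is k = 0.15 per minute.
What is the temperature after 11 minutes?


Newton's law: dT/dt = -k(T - T_a) has solution T(t) = T_a + (T₀ - T_a)e^(-kt).
Plug in T_a = 22, T₀ = 70, k = 0.15, t = 11: T(11) = 22 + (48)e^(-1.65) ≈ 31.2°C.


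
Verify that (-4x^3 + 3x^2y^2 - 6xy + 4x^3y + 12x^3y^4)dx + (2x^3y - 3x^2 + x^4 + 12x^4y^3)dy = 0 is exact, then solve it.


Check exactness: ∂M/∂y = 6x^2y - 6x + 4x^3 + 48x^3y^3 and ∂N/∂x = 6x^2y - 6x + 4x^3 + 48x^3y^3; equal, so the equation is exact.
Integrate M with respect to x (treating y as constant): ∫M dx = -x^4 + x^3y^2 - 3x^2y + x^4y + 3x^4y^4 + h(y).
Differentiate w.r.t. y and set equal to N: all terms match, so h'(y) = 0 and h is a constant absorbed into C.
General solution: -x^4 + x^3y^2 - 3x^2y + x^4y + 3x^4y^4 = C.


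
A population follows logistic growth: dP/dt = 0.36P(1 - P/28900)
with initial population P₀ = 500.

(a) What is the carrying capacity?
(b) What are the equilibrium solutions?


Logistic ODE dP/dt = 0.36P(1 - P/28900) has equilibria where dP/dt = 0, i.e. P = 0 or P = 28900.
The coefficient (1 - P/K) = 0 when P = K, identifying K = 28900 as the carrying capacity.
(a) K = 28900; (b) equilibria P = 0 and P = 28900.


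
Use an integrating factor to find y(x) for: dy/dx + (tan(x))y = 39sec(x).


P(x) = tan(x) ⇒ μ = e^(∫tan(x)dx) = sec(x).
(sec(x) y)' = 39sec²(x) ⇒ sec(x) y = 39tan(x) + C.
Multiply by cos(x): y = 39sin(x) + C·cos(x).


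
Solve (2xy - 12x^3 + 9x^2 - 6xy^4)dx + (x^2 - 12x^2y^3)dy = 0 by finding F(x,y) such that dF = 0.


Check exactness: ∂M/∂y = 2x - 24xy^3 and ∂N/∂x = 2x - 24xy^3; equal, so the equation is exact.
Integrate M with respect to x (treating y as constant): ∫M dx = x^2y - 3x^4 + 3x^3 - 3x^2y^4 + h(y).
Differentiate w.r.t. y and set equal to N: all terms match, so h'(y) = 0 and h is a constant absorbed into C.
General solution: x^2y - 3x^4 + 3x^3 - 3x^2y^4 = C.


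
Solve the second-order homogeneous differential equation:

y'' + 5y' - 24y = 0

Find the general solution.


Characteristic equation: r² + 5r - 24 = 0.
Factor: (r + 8)(r - 3) = 0 ⇒ r = -8, 3 (distinct real).
General solution: y = C₁e^(-8x) + C₂e^(3x).


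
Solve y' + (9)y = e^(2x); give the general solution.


P(x) = 9 ⇒ μ = e^(9x).
(μ y)' = e^(11x) ⇒ μ y = e^(11x)/11 + C.
Divide by μ: y = (1/11)e^(2x) + Ce^(-9x).


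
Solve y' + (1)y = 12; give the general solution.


P(x) = 1, Q(x) = 12; integrating factor μ = e^(x).
(μ y)' = 12e^(x) ⇒ μ y = 12e^(x) + C.
Divide by μ: y = 12 + Ce^(-x).


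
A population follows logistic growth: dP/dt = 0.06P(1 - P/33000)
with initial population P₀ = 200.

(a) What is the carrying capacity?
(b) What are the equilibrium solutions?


Logistic ODE dP/dt = 0.06P(1 - P/33000) has equilibria where dP/dt = 0, i.e. P = 0 or P = 33000.
The coefficient (1 - P/K) = 0 when P = K, identifying K = 33000 as the carrying capacity.
(a) K = 33000; (b) equilibria P = 0 and P = 33000.


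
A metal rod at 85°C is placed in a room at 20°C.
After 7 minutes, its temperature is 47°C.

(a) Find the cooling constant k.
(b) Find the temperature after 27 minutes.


Newton's law: T(t) = T_a + (T₀ - T_a)e^(-kt).
(a) Use T(7) = 47: (47 - 20)/(85 - 20) = e^(-k·7), so k = -ln(0.415)/7 ≈ 0.1255.
(b) Apply k to t = 27: T(27) = 20 + (65)e^(-3.389) ≈ 22.2°C.


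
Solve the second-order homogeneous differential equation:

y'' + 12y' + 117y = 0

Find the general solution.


Characteristic equation: r² + 12r + 117 = 0.
Discriminant is negative; roots r = -6 ± 9i (complex conjugate pair).
General solution uses e^(α x)(C₁ cos(β x) + C₂ sin(β x)): y = e^(-6x)(C₁cos(9x) + C₂sin(9x)).


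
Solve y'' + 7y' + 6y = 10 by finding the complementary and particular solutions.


Characteristic roots of r² + 7r + 6 = 0 are -1, -6.
y_h = C₁e^(-x) + C₂e^(-6x).
Constant forcing; try y_p = A. Then 6A = 10 ⇒ A = 5/3.
General solution: y = C₁e^(-x) + C₂e^(-6x) + 5/3.


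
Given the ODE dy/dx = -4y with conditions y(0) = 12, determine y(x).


General solution of y' = -4y is y = Ce^(-4x).
Apply y(0) = 12: C = 12.
Particular solution: y = 12e^(-4x).


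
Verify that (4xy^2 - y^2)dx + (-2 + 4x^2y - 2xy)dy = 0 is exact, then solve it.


Check exactness: ∂M/∂y = 8xy - 2y and ∂N/∂x = 8xy - 2y; equal, so the equation is exact.
Integrate M with respect to x (treating y as constant): ∫M dx = 2x^2y^2 - xy^2 + h(y).
Differentiate w.r.t. y and set equal to N: the x-dependent terms already match, leaving h'(y) = -2. Integrate: h(y) = -2y.
So F(x,y) = -2y + 2x^2y^2 - xy^2.
General solution: -2y + 2x^2y^2 - xy^2 = C.


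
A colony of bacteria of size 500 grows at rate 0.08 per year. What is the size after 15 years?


The ODE dP/dt = 0.08P has solution P(t) = P(0)e^(0.08t).
Substitute P(0) = 500 and t = 15: P(15) = 500 e^(1.20) ≈ 1660.


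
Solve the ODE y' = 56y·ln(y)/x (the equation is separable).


Separate: dy/[y ln(y)] = 56 dx/x.
Substitute u = ln(y): du/u = 56 dx/x.
Integrate: ln|ln(y)| = 56ln|x| + C₀, hence ln(y) = C·x^56.


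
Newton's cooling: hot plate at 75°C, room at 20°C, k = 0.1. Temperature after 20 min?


Newton's law: dT/dt = -k(T - T_a) has solution T(t) = T_a + (T₀ - T_a)e^(-kt).
Plug in T_a = 20, T₀ = 75, k = 0.1, t = 20: T(20) = 20 + (55)e^(-2.00) ≈ 27.4°C.


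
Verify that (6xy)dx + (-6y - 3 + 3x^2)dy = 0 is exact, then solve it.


Check exactness: ∂M/∂y = 6x and ∂N/∂x = 6x; equal, so the equation is exact.
Integrate M with respect to x (treating y as constant): ∫M dx = 3x^2y + h(y).
Differentiate w.r.t. y and set equal to N: the x-dependent terms already match, leaving h'(y) = -6y - 3. Integrate: h(y) = -3y^2 - 3y.
So F(x,y) = -3y^2 - 3y + 3x^2y.
General solution: -3y^2 - 3y + 3x^2y = C.


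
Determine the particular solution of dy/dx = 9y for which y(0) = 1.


General solution of y' = 9y is y = Ce^(9x).
Apply y(0) = 1: C = 1.
Particular solution: y = e^(9x).


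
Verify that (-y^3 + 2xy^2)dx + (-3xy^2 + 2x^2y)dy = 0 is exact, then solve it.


Check exactness: ∂M/∂y = -3y^2 + 4xy and ∂N/∂x = -3y^2 + 4xy; equal, so the equation is exact.
Integrate M with respect to x (treating y as constant): ∫M dx = -xy^3 + x^2y^2 + h(y).
Differentiate w.r.t. y and set equal to N: all terms match, so h'(y) = 0 and h is a constant absorbed into C.
General solution: -xy^3 + x^2y^2 = C.


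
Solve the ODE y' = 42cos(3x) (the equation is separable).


g(y) = 1, so integrate directly: y = ∫ 42cos(3x) dx = 14sin(3x) + C.


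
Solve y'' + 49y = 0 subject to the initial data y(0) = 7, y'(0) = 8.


Characteristic roots of r² + 49 = 0 are ±7i, so y = C₁cos(7x) + C₂sin(7x).
Apply y(0) = 7: C₁ = 7. Differentiate and apply y'(0) = 8: 7·C₂ = 8, so C₂ = 8/7.
Particular solution: y = 7cos(7x) + (8/7)sin(7x).
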